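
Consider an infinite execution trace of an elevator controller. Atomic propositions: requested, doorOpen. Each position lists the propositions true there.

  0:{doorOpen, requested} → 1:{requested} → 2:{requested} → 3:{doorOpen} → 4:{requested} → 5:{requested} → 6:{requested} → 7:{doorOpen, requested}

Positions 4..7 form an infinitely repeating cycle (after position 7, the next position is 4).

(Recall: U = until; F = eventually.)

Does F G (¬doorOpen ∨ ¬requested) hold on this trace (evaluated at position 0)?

G (¬doorOpen ∨ ¬requested) is false at every position 0..7, so it never becomes true and F G (¬doorOpen ∨ ¬requested) fails.

No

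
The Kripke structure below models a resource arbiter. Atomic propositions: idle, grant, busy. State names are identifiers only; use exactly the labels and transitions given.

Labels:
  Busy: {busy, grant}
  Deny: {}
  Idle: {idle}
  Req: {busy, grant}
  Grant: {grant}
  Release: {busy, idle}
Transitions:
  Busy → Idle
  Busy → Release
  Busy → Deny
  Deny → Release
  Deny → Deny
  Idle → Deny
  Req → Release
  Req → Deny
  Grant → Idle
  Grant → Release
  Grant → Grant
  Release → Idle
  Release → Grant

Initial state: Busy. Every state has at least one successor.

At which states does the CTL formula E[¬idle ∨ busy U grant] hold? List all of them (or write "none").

{Busy, Deny, Req, Grant, Release}

States satisfying ¬idle ∨ busy: {Busy, Deny, Req, Grant, Release}.
States satisfying grant: {Busy, Req, Grant}.
States satisfying E[¬idle ∨ busy U grant]: {Busy, Deny, Req, Grant, Release}.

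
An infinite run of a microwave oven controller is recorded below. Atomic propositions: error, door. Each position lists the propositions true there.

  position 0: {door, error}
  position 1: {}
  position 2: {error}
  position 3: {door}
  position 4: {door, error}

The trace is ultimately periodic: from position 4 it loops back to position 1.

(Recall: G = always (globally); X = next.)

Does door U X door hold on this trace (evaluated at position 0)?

Walking from position 0: at position 1, X door has not yet held and door fails, so door U X door is false.

Violated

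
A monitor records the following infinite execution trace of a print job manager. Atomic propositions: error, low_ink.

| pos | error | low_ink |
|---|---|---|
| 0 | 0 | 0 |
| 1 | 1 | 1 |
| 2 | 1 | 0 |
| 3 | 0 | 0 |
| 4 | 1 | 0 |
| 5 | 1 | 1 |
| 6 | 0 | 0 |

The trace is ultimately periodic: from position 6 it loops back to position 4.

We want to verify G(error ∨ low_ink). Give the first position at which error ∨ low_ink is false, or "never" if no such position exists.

0

At position 0 the labels are {}, so error ∨ low_ink is false there. This is the first violation.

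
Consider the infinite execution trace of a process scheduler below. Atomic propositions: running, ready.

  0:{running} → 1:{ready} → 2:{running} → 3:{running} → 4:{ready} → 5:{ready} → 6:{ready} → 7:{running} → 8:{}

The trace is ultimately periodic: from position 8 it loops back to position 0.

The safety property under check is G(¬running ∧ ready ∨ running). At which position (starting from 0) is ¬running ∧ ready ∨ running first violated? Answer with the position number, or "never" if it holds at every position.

8

Check ¬running ∧ ready ∨ running at each position in order: 0 ✓, 1 ✓, 2 ✓, 3 ✓, 4 ✓, 5 ✓, 6 ✓, 7 ✓.
At position 8 the labels are {}, so ¬running ∧ ready ∨ running is false there. This is the first violation.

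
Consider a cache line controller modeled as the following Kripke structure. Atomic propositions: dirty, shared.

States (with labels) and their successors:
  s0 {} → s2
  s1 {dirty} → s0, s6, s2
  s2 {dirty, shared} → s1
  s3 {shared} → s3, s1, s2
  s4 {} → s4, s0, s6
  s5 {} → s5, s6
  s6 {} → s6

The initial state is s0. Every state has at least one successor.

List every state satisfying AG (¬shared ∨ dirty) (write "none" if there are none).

States satisfying ¬shared ∨ dirty: {s0, s1, s2, s4, s5, s6}.
States satisfying AG (¬shared ∨ dirty): {s0, s1, s2, s4, s5, s6}.

{s0, s1, s2, s4, s5, s6}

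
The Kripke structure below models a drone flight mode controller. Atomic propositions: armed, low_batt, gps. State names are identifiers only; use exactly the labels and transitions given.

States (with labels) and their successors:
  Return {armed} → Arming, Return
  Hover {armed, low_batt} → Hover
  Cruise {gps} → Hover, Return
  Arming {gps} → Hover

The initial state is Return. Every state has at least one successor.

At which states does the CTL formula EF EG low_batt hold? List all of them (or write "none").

{Return, Hover, Cruise, Arming}

States satisfying EG low_batt: {Hover}.
States satisfying EF EG low_batt: {Return, Hover, Cruise, Arming}.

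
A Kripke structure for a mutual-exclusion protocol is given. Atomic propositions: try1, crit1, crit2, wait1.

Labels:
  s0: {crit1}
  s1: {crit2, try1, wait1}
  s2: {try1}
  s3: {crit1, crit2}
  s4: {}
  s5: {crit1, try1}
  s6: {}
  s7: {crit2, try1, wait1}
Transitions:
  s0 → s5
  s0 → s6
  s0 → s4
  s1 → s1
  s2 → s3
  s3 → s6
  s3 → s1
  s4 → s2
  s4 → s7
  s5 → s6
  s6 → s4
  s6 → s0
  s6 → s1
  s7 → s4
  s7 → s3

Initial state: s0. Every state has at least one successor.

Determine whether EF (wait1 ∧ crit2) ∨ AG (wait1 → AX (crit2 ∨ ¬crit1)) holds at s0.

Holds

States satisfying wait1 ∧ crit2: {s1, s7}.
States satisfying EF (wait1 ∧ crit2): {s0, s1, s2, s3, s4, s5, s6, s7}.
States satisfying wait1 → AX (crit2 ∨ ¬crit1): {s0, s1, s2, s3, s4, s5, s6, s7}.
States satisfying AG (wait1 → AX (crit2 ∨ ¬crit1)): {s0, s1, s2, s3, s4, s5, s6, s7}.
States satisfying EF (wait1 ∧ crit2) ∨ AG (wait1 → AX (crit2 ∨ ¬crit1)): {s0, s1, s2, s3, s4, s5, s6, s7}.
s0 ∈ Sat(EF (wait1 ∧ crit2) ∨ AG (wait1 → AX (crit2 ∨ ¬crit1))).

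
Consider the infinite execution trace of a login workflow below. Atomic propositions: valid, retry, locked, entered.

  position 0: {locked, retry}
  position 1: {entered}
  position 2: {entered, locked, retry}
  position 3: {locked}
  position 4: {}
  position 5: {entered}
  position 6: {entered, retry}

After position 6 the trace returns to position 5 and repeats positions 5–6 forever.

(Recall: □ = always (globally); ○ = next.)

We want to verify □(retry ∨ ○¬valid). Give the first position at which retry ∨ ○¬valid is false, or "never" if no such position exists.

never

retry ∨ ○¬valid holds at every position 0..6, and those are all the positions the trace ever visits, so the invariant □(retry ∨ ○¬valid) is never violated.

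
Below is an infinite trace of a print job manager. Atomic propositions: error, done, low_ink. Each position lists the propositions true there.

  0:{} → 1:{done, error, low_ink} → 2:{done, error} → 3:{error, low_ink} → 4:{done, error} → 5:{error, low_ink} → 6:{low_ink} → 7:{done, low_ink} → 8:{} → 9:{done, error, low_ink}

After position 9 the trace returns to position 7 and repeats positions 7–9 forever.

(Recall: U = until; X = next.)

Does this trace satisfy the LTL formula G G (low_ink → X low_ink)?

G (low_ink → X low_ink) must hold at every position from 0 onward. It fails at position 0, so G G (low_ink → X low_ink) is false.

Does not hold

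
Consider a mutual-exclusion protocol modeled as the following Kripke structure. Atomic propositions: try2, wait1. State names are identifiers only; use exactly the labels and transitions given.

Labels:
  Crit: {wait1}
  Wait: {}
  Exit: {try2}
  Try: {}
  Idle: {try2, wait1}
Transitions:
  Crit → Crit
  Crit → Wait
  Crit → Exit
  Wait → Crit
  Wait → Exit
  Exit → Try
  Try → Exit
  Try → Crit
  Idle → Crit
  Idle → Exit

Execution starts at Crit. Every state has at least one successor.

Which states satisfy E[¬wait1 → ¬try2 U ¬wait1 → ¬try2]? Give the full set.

{Crit, Wait, Try, Idle}

States satisfying ¬wait1 → ¬try2: {Crit, Wait, Try, Idle}.
States satisfying E[¬wait1 → ¬try2 U ¬wait1 → ¬try2]: {Crit, Wait, Try, Idle}.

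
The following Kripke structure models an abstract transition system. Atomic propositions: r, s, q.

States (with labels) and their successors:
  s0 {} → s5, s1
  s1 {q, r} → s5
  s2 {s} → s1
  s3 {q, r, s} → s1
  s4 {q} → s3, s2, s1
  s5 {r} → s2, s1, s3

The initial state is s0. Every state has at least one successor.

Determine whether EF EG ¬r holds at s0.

States satisfying EG ¬r: ∅.
States satisfying EF EG ¬r: ∅.
No suitable path/successor from s0 witnesses the formula.
s0 ∉ Sat(EF EG ¬r).

No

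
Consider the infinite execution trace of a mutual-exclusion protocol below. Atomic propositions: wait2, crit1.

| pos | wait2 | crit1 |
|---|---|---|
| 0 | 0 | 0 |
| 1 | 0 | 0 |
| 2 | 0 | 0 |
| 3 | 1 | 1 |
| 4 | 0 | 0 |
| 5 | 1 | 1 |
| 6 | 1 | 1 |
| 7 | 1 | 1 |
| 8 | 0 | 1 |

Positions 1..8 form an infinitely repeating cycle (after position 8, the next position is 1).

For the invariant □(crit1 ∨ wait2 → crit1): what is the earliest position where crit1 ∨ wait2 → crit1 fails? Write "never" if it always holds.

never

crit1 ∨ wait2 → crit1 holds at every position 0..8, and those are all the positions the trace ever visits, so the invariant □(crit1 ∨ wait2 → crit1) is never violated.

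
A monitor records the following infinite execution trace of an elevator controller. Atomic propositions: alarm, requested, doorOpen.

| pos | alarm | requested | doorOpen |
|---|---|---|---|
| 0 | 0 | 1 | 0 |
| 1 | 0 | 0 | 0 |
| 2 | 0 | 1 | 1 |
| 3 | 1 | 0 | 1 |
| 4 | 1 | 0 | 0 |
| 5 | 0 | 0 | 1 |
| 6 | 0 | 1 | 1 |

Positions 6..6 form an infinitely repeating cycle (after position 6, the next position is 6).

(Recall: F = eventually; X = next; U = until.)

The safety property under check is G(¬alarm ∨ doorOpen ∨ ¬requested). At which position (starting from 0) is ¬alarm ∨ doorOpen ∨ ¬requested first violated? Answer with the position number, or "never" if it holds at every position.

¬alarm ∨ doorOpen ∨ ¬requested holds at every position 0..6, and those are all the positions the trace ever visits, so the invariant G(¬alarm ∨ doorOpen ∨ ¬requested) is never violated.

never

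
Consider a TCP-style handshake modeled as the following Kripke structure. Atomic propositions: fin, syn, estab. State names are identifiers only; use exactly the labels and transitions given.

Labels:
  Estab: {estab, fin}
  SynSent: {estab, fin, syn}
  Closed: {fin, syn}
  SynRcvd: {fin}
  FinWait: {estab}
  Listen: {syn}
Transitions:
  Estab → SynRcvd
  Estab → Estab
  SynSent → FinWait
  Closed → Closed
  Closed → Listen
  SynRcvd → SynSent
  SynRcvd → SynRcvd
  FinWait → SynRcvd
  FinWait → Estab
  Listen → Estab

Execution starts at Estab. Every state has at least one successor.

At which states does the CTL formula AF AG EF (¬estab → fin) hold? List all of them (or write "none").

{Estab, SynSent, Closed, SynRcvd, FinWait, Listen}

States satisfying AG EF (¬estab → fin): {Estab, SynSent, Closed, SynRcvd, FinWait, Listen}.
States satisfying AF AG EF (¬estab → fin): {Estab, SynSent, Closed, SynRcvd, FinWait, Listen}.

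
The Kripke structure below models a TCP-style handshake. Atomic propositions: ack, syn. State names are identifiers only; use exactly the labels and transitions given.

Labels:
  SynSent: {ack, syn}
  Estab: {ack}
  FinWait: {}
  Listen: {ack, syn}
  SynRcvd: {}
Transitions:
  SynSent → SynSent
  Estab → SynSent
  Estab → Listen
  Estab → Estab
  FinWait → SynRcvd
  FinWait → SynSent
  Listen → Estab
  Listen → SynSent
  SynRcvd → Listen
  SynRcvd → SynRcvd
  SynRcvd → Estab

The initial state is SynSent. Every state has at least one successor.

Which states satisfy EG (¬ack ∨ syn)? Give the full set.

{SynSent, FinWait, Listen, SynRcvd}

States satisfying ¬ack ∨ syn: {SynSent, FinWait, Listen, SynRcvd}.
States satisfying EG (¬ack ∨ syn): {SynSent, FinWait, Listen, SynRcvd}.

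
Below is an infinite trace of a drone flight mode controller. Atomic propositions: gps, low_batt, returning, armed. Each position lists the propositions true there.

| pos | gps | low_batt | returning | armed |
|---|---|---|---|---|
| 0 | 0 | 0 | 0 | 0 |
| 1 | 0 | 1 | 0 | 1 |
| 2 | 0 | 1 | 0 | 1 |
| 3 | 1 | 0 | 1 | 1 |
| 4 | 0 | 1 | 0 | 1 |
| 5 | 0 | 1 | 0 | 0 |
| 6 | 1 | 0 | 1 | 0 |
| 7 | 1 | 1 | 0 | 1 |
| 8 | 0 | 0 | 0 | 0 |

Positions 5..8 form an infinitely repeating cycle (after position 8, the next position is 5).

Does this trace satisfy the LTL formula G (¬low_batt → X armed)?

¬low_batt → X armed must hold at every position from 0 onward. It fails at position 8, so G (¬low_batt → X armed) is false.
Positions where ¬low_batt holds: 0, 3, 6, 8.
Check X armed at each: 0→ok, 3→ok, 6→ok, 8→fails.

No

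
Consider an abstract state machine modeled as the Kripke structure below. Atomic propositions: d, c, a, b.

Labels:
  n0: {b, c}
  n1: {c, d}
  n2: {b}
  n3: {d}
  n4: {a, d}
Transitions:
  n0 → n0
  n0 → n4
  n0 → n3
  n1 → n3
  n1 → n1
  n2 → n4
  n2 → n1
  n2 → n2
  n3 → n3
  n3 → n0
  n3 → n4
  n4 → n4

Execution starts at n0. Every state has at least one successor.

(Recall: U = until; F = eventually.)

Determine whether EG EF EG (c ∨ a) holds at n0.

States satisfying EF EG (c ∨ a): {n0, n1, n2, n3, n4}.
States satisfying EG EF EG (c ∨ a): {n0, n1, n2, n3, n4}.
n0 ∈ Sat(EG EF EG (c ∨ a)).

Holds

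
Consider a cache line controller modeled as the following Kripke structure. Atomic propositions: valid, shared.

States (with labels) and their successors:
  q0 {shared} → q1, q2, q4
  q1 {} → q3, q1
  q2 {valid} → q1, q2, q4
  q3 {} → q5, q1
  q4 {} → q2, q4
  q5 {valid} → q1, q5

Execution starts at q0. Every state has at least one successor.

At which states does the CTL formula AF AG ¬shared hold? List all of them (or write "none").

{q0, q1, q2, q3, q4, q5}

States satisfying AG ¬shared: {q1, q2, q3, q4, q5}.
States satisfying AF AG ¬shared: {q0, q1, q2, q3, q4, q5}.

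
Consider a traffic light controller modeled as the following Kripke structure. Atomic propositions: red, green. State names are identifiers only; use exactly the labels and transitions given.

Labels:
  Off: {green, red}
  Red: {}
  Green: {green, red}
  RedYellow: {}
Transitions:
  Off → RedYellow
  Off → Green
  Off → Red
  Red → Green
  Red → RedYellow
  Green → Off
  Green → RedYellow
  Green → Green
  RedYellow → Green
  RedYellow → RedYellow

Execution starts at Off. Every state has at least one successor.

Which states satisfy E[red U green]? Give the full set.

{Off, Green}

States satisfying red: {Off, Green}.
States satisfying green: {Off, Green}.
States satisfying E[red U green]: {Off, Green}.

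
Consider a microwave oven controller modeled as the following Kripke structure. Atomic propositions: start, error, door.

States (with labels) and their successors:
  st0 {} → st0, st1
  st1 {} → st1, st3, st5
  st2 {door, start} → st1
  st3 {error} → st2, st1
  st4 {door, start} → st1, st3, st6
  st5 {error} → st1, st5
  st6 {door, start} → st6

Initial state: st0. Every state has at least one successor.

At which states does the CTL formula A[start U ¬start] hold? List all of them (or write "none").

States satisfying start: {st2, st4, st6}.
States satisfying ¬start: {st0, st1, st3, st5}.
States satisfying A[start U ¬start]: {st0, st1, st2, st3, st5}.

{st0, st1, st2, st3, st5}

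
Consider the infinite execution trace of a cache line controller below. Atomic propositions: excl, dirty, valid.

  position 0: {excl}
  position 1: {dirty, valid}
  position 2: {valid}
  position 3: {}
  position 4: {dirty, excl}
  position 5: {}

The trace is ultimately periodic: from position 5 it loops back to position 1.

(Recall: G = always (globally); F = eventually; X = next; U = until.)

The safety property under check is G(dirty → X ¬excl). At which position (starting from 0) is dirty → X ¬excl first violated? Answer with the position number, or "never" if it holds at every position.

dirty → X ¬excl holds at every position 0..5, and those are all the positions the trace ever visits, so the invariant G(dirty → X ¬excl) is never violated.

never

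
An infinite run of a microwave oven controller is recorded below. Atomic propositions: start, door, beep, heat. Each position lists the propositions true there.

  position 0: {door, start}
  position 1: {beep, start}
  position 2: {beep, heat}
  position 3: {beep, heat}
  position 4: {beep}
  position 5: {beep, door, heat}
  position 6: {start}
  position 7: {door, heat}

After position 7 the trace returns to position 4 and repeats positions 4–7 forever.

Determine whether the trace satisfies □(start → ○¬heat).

start → ○¬heat must hold at every position from 0 onward. It fails at position 1, so □(start → ○¬heat) is false.
Positions where start holds: 0, 1, 6.
Check ○¬heat at each: 0→ok, 1→fails, 6→fails.

Violated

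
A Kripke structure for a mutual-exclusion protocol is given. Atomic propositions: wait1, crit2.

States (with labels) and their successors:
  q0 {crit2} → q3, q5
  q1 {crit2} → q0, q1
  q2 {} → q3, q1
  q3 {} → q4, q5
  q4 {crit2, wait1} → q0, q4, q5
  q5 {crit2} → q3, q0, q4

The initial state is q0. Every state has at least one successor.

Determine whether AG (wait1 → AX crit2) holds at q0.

States satisfying wait1 → AX crit2: {q0, q1, q2, q3, q4, q5}.
States satisfying AG (wait1 → AX crit2): {q0, q1, q2, q3, q4, q5}.
Every state reachable from q0 satisfies wait1 → AX crit2.
q0 ∈ Sat(AG (wait1 → AX crit2)).

Satisfied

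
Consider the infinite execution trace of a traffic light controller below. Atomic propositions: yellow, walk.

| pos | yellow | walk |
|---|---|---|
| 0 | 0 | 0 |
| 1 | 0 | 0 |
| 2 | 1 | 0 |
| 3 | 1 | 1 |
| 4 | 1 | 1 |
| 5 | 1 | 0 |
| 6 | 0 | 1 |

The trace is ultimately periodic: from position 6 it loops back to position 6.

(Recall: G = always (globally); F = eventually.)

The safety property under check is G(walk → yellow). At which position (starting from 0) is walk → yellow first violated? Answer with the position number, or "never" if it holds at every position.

Check walk → yellow at each position in order: 0 ✓, 1 ✓, 2 ✓, 3 ✓, 4 ✓, 5 ✓.
At position 6 the labels are {walk}, so walk → yellow is false there. This is the first violation.

6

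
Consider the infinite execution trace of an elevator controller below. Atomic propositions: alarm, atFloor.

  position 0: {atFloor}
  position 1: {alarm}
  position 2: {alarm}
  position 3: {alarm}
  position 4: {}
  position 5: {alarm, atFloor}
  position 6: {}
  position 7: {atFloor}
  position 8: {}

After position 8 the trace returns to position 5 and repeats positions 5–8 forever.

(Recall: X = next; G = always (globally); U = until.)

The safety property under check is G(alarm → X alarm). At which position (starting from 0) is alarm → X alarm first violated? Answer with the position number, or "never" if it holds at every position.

3

Check alarm → X alarm at each position in order: 0 ✓, 1 ✓, 2 ✓.
At position 3 the labels are {alarm} and the next position 4 has {}, so alarm → X alarm is false there. This is the first violation.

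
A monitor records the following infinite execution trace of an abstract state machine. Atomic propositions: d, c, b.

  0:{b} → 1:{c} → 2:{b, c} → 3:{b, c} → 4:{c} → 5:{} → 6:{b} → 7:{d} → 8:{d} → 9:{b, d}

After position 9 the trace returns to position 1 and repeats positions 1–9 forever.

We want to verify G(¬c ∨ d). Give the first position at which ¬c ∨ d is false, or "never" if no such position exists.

1

Check ¬c ∨ d at each position in order: 0 ✓.
At position 1 the labels are {c}, so ¬c ∨ d is false there. This is the first violation.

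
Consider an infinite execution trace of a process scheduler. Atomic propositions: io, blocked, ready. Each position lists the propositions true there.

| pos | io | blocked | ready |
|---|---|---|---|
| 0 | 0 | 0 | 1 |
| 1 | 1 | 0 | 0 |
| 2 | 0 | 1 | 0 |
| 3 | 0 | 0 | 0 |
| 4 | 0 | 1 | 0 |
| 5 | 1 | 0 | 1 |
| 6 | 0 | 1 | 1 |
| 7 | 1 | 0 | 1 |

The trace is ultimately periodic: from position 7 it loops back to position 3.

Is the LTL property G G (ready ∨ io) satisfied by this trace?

Does not hold

G (ready ∨ io) must hold at every position from 0 onward. It fails at position 0, so G G (ready ∨ io) is false.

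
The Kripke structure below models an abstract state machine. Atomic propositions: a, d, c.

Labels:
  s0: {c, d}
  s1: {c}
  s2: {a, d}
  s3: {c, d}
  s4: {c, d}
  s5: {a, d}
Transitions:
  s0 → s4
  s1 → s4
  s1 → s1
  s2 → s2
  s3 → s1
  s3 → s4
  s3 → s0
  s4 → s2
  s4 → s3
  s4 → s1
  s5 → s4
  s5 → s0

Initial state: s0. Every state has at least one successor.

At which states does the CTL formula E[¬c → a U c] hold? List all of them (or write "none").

States satisfying ¬c → a: {s0, s1, s2, s3, s4, s5}.
States satisfying c: {s0, s1, s3, s4}.
States satisfying E[¬c → a U c]: {s0, s1, s3, s4, s5}.

{s0, s1, s3, s4, s5}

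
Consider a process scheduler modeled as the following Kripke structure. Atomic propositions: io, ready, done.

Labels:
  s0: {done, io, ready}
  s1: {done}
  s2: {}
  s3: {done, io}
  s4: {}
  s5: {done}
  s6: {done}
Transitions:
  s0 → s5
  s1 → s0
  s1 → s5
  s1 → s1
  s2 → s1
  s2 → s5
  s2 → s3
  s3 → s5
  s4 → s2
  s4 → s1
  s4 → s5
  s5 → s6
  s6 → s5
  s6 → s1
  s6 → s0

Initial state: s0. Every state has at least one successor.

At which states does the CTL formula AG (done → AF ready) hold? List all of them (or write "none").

States satisfying done → AF ready: {s0, s2, s4}.
States satisfying AG (done → AF ready): ∅.

none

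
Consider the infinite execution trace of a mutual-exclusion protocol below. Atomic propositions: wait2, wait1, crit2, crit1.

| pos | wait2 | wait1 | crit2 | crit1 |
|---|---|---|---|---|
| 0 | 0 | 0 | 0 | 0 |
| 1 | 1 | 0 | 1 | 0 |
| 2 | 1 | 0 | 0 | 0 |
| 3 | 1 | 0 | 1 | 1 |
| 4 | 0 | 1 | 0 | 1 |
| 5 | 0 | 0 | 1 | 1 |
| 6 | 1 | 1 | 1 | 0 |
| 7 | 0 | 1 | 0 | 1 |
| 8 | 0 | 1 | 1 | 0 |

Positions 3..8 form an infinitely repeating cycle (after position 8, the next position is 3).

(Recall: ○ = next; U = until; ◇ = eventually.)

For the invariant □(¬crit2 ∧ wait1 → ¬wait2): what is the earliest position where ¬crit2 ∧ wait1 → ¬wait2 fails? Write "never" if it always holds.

never

¬crit2 ∧ wait1 → ¬wait2 holds at every position 0..8, and those are all the positions the trace ever visits, so the invariant □(¬crit2 ∧ wait1 → ¬wait2) is never violated.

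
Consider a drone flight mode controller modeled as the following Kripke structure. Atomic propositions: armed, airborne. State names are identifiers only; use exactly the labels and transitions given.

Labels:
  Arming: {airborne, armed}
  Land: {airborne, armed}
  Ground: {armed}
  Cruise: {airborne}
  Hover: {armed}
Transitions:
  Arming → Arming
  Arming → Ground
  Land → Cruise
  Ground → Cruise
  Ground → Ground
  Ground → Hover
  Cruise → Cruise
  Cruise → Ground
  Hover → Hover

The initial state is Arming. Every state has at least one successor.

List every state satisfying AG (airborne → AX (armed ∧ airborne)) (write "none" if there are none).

States satisfying airborne → AX (armed ∧ airborne): {Ground, Hover}.
States satisfying AG (airborne → AX (armed ∧ airborne)): {Hover}.

{Hover}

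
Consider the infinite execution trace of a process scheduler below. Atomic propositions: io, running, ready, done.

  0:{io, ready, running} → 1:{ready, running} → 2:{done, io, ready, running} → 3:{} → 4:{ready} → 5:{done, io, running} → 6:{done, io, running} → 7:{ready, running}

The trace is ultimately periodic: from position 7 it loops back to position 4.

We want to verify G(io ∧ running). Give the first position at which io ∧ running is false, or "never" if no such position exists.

1

Check io ∧ running at each position in order: 0 ✓.
At position 1 the labels are {ready, running}, so io ∧ running is false there. This is the first violation.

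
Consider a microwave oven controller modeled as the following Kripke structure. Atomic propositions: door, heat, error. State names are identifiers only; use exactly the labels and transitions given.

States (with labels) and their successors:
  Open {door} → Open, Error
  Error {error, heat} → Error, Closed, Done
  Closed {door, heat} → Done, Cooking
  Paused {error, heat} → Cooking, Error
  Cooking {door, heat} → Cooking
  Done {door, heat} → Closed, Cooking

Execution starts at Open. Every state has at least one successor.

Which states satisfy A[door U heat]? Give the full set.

{Error, Closed, Paused, Cooking, Done}

States satisfying door: {Open, Closed, Cooking, Done}.
States satisfying heat: {Error, Closed, Paused, Cooking, Done}.
States satisfying A[door U heat]: {Error, Closed, Paused, Cooking, Done}.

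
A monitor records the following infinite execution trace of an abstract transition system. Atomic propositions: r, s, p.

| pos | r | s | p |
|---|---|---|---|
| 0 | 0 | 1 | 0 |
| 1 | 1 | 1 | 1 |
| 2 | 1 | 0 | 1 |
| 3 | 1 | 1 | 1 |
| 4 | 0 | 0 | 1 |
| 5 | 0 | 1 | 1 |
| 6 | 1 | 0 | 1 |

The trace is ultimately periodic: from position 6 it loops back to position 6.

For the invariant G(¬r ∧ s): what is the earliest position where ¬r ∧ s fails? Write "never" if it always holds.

1

Check ¬r ∧ s at each position in order: 0 ✓.
At position 1 the labels are {p, r, s}, so ¬r ∧ s is false there. This is the first violation.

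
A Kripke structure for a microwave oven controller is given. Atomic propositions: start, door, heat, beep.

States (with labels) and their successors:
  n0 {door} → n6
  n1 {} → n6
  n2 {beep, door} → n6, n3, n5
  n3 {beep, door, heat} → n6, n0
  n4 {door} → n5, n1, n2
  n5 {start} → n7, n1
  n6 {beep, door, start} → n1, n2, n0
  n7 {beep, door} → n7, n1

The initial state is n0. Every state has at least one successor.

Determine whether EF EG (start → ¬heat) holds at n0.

Satisfied

States satisfying EG (start → ¬heat): {n0, n1, n2, n3, n4, n5, n6, n7}.
States satisfying EF EG (start → ¬heat): {n0, n1, n2, n3, n4, n5, n6, n7}.
Some path from n0 reaches a state where EG (start → ¬heat) holds.
n0 ∈ Sat(EF EG (start → ¬heat)).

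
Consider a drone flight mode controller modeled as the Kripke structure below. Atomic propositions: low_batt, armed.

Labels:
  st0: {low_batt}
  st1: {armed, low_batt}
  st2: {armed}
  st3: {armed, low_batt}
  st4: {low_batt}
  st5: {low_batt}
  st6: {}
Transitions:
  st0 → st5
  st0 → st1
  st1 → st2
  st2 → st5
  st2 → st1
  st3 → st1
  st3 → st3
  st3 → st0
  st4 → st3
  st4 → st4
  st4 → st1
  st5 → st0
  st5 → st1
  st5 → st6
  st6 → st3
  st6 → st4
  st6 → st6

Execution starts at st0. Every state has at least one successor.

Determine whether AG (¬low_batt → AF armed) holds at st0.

Violated

States satisfying ¬low_batt → AF armed: {st0, st1, st2, st3, st4, st5}.
States satisfying AG (¬low_batt → AF armed): ∅.
st6 is reachable from st0 and violates ¬low_batt → AF armed, so AG fails at st0.
st0 ∉ Sat(AG (¬low_batt → AF armed)).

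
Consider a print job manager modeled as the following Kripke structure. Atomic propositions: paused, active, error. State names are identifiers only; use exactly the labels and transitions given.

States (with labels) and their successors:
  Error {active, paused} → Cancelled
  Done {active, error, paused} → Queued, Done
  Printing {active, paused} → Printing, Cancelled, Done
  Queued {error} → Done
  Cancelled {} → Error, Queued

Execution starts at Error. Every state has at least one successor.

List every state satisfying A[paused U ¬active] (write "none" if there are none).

States satisfying paused: {Error, Done, Printing}.
States satisfying ¬active: {Queued, Cancelled}.
States satisfying A[paused U ¬active]: {Error, Queued, Cancelled}.

{Error, Queued, Cancelled}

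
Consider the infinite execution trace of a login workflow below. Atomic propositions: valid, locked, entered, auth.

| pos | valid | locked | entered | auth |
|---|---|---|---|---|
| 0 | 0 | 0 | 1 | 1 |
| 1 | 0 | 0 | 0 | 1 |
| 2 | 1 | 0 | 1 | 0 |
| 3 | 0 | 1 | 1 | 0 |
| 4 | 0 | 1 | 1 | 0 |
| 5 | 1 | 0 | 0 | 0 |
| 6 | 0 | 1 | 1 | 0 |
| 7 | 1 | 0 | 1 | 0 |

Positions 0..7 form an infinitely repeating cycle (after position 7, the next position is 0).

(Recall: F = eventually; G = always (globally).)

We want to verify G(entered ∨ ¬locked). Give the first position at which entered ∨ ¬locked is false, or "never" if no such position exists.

entered ∨ ¬locked holds at every position 0..7, and those are all the positions the trace ever visits, so the invariant G(entered ∨ ¬locked) is never violated.

never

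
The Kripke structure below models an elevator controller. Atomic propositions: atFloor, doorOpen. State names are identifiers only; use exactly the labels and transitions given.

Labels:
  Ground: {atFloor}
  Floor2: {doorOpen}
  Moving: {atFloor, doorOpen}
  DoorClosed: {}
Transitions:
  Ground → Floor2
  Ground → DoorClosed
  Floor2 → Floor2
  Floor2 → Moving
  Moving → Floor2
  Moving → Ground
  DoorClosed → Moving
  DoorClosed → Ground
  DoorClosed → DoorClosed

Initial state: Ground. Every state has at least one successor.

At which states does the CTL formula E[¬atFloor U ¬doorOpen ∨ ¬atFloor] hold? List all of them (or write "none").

States satisfying ¬atFloor: {Floor2, DoorClosed}.
States satisfying ¬doorOpen ∨ ¬atFloor: {Ground, Floor2, DoorClosed}.
States satisfying E[¬atFloor U ¬doorOpen ∨ ¬atFloor]: {Ground, Floor2, DoorClosed}.

{Ground, Floor2, DoorClosed}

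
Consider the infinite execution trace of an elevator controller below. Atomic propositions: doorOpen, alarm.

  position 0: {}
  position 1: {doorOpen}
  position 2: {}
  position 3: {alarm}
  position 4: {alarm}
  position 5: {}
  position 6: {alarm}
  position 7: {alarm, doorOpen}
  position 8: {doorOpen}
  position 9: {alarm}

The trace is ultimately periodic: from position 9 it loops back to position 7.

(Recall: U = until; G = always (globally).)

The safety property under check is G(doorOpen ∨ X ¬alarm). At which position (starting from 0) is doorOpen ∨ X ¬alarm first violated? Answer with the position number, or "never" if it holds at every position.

2

Check doorOpen ∨ X ¬alarm at each position in order: 0 ✓, 1 ✓.
At position 2 the labels are {} and the next position 3 has {alarm}, so doorOpen ∨ X ¬alarm is false there. This is the first violation.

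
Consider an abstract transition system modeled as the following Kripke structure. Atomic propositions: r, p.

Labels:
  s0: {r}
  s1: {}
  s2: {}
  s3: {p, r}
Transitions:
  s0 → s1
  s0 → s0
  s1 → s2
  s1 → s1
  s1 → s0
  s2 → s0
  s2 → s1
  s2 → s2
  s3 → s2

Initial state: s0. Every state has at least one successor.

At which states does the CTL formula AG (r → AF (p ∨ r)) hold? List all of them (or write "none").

States satisfying r → AF (p ∨ r): {s0, s1, s2, s3}.
States satisfying AG (r → AF (p ∨ r)): {s0, s1, s2, s3}.

{s0, s1, s2, s3}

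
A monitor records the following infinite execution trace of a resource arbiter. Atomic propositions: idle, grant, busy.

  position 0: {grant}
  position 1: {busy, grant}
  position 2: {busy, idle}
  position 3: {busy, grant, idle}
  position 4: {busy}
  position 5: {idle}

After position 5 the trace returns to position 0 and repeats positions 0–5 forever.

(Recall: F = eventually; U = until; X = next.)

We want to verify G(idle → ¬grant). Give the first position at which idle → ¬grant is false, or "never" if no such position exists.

3

Check idle → ¬grant at each position in order: 0 ✓, 1 ✓, 2 ✓.
At position 3 the labels are {busy, grant, idle}, so idle → ¬grant is false there. This is the first violation.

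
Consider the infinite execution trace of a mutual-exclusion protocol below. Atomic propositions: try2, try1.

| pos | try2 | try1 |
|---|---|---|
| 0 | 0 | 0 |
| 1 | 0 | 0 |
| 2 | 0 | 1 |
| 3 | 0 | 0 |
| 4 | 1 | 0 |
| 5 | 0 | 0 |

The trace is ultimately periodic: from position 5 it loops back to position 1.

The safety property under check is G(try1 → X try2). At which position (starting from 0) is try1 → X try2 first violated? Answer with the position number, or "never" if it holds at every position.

Check try1 → X try2 at each position in order: 0 ✓, 1 ✓.
At position 2 the labels are {try1} and the next position 3 has {}, so try1 → X try2 is false there. This is the first violation.

2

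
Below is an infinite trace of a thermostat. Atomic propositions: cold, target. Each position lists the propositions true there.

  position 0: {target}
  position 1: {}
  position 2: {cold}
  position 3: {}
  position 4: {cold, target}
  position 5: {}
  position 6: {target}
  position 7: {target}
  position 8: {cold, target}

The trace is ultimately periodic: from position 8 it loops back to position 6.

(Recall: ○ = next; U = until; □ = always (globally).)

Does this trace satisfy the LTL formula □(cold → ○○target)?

cold → ○○target holds at every position 0..8, and those are all positions ever visited, so □(cold → ○○target) holds.
Positions where cold holds: 2, 4, 8.
Check ○○target at each: 2→ok, 4→ok, 8→ok.

Yes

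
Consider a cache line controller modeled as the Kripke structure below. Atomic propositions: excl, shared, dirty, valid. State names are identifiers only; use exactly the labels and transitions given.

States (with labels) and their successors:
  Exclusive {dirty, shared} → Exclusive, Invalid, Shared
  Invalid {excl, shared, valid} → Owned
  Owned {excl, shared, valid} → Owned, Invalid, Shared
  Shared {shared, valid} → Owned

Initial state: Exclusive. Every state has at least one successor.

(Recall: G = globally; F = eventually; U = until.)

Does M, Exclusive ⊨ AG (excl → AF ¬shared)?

States satisfying excl → AF ¬shared: {Exclusive, Shared}.
States satisfying AG (excl → AF ¬shared): ∅.
Invalid is reachable from Exclusive and violates excl → AF ¬shared, so AG fails at Exclusive.
Exclusive ∉ Sat(AG (excl → AF ¬shared)).

No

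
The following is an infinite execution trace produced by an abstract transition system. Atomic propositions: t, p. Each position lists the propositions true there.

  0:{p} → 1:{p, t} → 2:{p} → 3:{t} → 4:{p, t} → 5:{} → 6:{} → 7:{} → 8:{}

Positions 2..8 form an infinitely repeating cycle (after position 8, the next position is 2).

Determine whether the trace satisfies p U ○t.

Satisfied

Walking from position 0: ○t first holds at position 0, and p holds at every earlier position along the way, so p U ○t holds.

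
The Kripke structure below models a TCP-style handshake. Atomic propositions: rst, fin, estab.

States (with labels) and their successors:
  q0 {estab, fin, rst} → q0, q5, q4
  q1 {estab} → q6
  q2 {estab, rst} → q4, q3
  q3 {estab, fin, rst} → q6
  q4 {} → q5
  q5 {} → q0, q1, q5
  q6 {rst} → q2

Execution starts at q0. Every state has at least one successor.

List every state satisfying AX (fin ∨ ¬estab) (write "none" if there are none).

{q0, q1, q2, q3, q4}

States satisfying fin ∨ ¬estab: {q0, q3, q4, q5, q6}.
States satisfying AX (fin ∨ ¬estab): {q0, q1, q2, q3, q4}.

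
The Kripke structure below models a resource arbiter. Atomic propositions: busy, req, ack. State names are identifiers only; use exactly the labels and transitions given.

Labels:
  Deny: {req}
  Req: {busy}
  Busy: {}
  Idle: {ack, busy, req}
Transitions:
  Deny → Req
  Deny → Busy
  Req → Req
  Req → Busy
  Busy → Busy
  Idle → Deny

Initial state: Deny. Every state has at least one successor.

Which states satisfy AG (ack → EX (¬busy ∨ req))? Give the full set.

States satisfying ack → EX (¬busy ∨ req): {Deny, Req, Busy, Idle}.
States satisfying AG (ack → EX (¬busy ∨ req)): {Deny, Req, Busy, Idle}.

{Deny, Req, Busy, Idle}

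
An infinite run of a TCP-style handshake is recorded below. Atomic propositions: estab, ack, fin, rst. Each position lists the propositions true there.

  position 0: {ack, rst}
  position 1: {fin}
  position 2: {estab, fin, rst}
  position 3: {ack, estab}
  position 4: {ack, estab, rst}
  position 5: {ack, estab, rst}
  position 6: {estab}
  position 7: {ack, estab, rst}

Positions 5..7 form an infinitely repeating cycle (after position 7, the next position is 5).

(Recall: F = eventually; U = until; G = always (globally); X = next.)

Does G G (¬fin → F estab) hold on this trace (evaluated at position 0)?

Satisfied

G (¬fin → F estab) holds at every position 0..7, and those are all positions ever visited, so G G (¬fin → F estab) holds.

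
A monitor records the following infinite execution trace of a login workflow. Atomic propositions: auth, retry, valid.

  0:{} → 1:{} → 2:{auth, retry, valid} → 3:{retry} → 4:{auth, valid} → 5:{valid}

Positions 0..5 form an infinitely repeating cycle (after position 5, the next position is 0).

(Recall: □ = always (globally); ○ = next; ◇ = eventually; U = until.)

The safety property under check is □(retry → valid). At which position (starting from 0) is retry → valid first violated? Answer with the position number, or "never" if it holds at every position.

3

Check retry → valid at each position in order: 0 ✓, 1 ✓, 2 ✓.
At position 3 the labels are {retry}, so retry → valid is false there. This is the first violation.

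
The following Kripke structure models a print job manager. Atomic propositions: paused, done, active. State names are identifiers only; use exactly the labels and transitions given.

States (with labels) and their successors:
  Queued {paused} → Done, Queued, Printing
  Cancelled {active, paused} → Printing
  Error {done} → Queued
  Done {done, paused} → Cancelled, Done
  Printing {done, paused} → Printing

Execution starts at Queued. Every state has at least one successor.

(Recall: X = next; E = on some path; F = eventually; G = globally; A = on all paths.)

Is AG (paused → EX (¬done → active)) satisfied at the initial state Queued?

Holds

States satisfying paused → EX (¬done → active): {Queued, Cancelled, Error, Done, Printing}.
States satisfying AG (paused → EX (¬done → active)): {Queued, Cancelled, Error, Done, Printing}.
Every state reachable from Queued satisfies paused → EX (¬done → active).
Queued ∈ Sat(AG (paused → EX (¬done → active))).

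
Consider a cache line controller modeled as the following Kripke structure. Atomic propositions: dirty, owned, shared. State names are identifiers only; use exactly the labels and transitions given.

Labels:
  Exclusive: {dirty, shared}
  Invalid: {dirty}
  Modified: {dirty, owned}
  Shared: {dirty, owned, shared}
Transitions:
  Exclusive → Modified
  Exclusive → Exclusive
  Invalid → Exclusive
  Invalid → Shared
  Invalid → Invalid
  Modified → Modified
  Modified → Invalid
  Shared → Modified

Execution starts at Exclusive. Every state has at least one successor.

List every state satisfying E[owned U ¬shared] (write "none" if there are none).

{Invalid, Modified, Shared}

States satisfying owned: {Modified, Shared}.
States satisfying ¬shared: {Invalid, Modified}.
States satisfying E[owned U ¬shared]: {Invalid, Modified, Shared}.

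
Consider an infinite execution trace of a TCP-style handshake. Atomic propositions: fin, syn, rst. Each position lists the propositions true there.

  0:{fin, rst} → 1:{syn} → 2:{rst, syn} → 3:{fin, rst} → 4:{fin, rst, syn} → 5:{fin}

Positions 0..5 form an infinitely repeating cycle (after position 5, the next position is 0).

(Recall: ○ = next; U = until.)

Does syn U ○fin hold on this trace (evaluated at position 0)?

Does not hold

Walking from position 0: at position 0, ○fin has not yet held and syn fails, so syn U ○fin is false.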